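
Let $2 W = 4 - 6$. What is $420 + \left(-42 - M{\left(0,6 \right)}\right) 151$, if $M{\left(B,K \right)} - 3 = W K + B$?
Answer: $-5469$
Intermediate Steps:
$W = -1$ ($W = \frac{4 - 6}{2} = \frac{1}{2} \left(-2\right) = -1$)
$M{\left(B,K \right)} = 3 + B - K$ ($M{\left(B,K \right)} = 3 + \left(- K + B\right) = 3 + \left(B - K\right) = 3 + B - K$)
$420 + \left(-42 - M{\left(0,6 \right)}\right) 151 = 420 + \left(-42 - \left(3 + 0 - 6\right)\right) 151 = 420 + \left(-42 - -3\right) 151 = 420 + \left(-42 + 3\right) 151 = 420 - 5889 = -5469$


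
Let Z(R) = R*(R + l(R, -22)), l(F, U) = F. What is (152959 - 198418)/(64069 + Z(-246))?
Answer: -45459/185101 ≈ -0.24559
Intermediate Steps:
Z(R) = 2*R² (Z(R) = R*(R + R) = R*(2*R) = 2*R²)
(152959 - 198418)/(64069 + Z(-246)) = (152959 - 198418)/(64069 + 2*(-246)²) = -45459/(64069 + 2*60516) = -45459/(64069 + 121032) = -45459/185101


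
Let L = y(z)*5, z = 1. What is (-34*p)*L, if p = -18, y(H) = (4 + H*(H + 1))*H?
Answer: 18360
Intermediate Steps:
y(H) = H*(4 + H*(1 + H)) (y(H) = (4 + H*(1 + H))*H = H*(4 + H*(1 + H)))
L = 30 (L = (1*(4 + 1 + 1²))*5 = (1*(4 + 1 + 1))*5 = (1*6)*5 = 6*5 = 30)
(-34*p)*L = -34*(-18)*30 = 612*30 = 18360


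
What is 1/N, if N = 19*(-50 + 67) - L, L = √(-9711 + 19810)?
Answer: 323/94230 + √10099/94230 ≈ 0.0044943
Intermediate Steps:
L = √10099 ≈ 100.49
N = 323 - √10099 (N = 19*(-50 + 67) - √10099 = 19*17 - √10099 = 323 - √10099 ≈ 222.51)
1/N = 1/(323 - √10099)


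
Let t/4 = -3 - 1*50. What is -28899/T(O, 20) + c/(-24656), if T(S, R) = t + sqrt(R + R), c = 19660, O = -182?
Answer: 1564316053/11532844 + 9633*sqrt(10)/7484 ≈ 139.71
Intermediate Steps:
t = -212 (t = 4*(-3 - 1*50) = 4*(-3 - 50) = 4*(-53) = -212)
T(S, R) = -212 + sqrt(2)*sqrt(R) (T(S, R) = -212 + sqrt(R + R) = -212 + sqrt(2*R) = -212 + sqrt(2)*sqrt(R))
-28899/T(O, 20) + c/(-24656) = -28899/(-212 + sqrt(2)*sqrt(20)) + 19660/(-24656) = -28899/(-212 + sqrt(2)*(2*sqrt(5))) + 19660*(-1/24656) = -28899/(-212 + 2*sqrt(10)) - 4915/6164 = -4915/6164 - 28899/(-212 + 2*sqrt(10))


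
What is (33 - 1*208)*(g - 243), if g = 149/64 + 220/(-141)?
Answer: 382533025/9024 ≈ 42391.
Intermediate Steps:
g = 6929/9024 (g = 149*(1/64) + 220*(-1/141) = 149/64 - 220/141 = 6929/9024 ≈ 0.76784)
(33 - 1*208)*(g - 243) = (33 - 1*208)*(6929/9024 - 243) = (33 - 208)*(-2185903/9024) = -175*(-2185903/9024) = 382533025/9024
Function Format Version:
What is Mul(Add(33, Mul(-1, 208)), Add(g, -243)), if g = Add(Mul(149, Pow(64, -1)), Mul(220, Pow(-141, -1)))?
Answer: Rational(382533025, 9024) ≈ 42391.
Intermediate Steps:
g = Rational(6929, 9024) (g = Add(Mul(149, Rational(1, 64)), Mul(220, Rational(-1, 141))) = Add(Rational(149, 64), Rational(-220, 141)) = Rational(6929, 9024) ≈ 0.76784)
Mul(Add(33, Mul(-1, 208)), Add(g, -243)) = Mul(Add(33, Mul(-1, 208)), Add(Rational(6929, 9024), -243)) = Mul(Add(33, -208), Rational(-2185903, 9024)) = Mul(-175, Rational(-2185903, 9024)) = Rational(382533025, 9024)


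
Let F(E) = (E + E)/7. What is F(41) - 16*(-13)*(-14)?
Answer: -20302/7 ≈ -2900.3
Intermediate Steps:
F(E) = 2*E/7 (F(E) = (2*E)*(1/7) = 2*E/7)
F(41) - 16*(-13)*(-14) = (2/7)*41 - 16*(-13)*(-14) = 82/7 - (-208)*(-14) = 82/7 - 1*2912 = 82/7 - 2912 = -20302/7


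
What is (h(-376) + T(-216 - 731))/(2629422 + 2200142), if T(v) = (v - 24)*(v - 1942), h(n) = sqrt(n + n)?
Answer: 2805219/4829564 + I*sqrt(47)/1207391 ≈ 0.58084 + 5.6781e-6*I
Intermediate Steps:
h(n) = sqrt(2)*sqrt(n) (h(n) = sqrt(2*n) = sqrt(2)*sqrt(n))
T(v) = (-1942 + v)*(-24 + v) (T(v) = (-24 + v)*(-1942 + v) = (-1942 + v)*(-24 + v))
(h(-376) + T(-216 - 731))/(2629422 + 2200142) = (sqrt(2)*sqrt(-376) + (46608 + (-216 - 731)**2 - 1966*(-216 - 731)))/(2629422 + 2200142) = (sqrt(2)*(2*I*sqrt(94)) + (46608 + (-947)**2 - 1966*(-947)))/4829564 = (4*I*sqrt(47) + (46608 + 896809 + 1861802))*(1/4829564) = (4*I*sqrt(47) + 2805219)*(1/4829564) = (2805219 + 4*I*sqrt(47))*(1/4829564) = 2805219/4829564 + I*sqrt(47)/1207391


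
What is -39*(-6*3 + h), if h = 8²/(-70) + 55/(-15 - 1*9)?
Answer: 231569/280 ≈ 827.03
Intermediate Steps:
h = -2693/840 (h = 64*(-1/70) + 55/(-15 - 9) = -32/35 + 55/(-24) = -32/35 + 55*(-1/24) = -32/35 - 55/24 = -2693/840 ≈ -3.2060)
-39*(-6*3 + h) = -39*(-6*3 - 2693/840) = -39*(-18 - 2693/840) = -39*(-17813/840) = 231569/280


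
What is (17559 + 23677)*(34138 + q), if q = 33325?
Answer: 2781904268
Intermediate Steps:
(17559 + 23677)*(34138 + q) = (17559 + 23677)*(34138 + 33325) = 41236*67463 = 2781904268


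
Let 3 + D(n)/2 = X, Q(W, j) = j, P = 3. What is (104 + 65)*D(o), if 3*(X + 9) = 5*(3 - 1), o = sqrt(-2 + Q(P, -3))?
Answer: -8788/3 ≈ -2929.3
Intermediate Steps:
o = I*sqrt(5) (o = sqrt(-2 - 3) = sqrt(-5) = I*sqrt(5) ≈ 2.2361*I)
X = -17/3 (X = -9 + (5*(3 - 1))/3 = -9 + (5*2)/3 = -9 + (1/3)*10 = -9 + 10/3 = -17/3 ≈ -5.6667)
D(n) = -52/3 (D(n) = -6 + 2*(-17/3) = -6 - 34/3 = -52/3)
(104 + 65)*D(o) = (104 + 65)*(-52/3) = 169*(-52/3) = -8788/3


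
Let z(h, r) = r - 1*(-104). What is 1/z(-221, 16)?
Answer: 1/120 ≈ 0.0083333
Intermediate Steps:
z(h, r) = 104 + r (z(h, r) = r + 104 = 104 + r)
1/z(-221, 16) = 1/(104 + 16) = 1/120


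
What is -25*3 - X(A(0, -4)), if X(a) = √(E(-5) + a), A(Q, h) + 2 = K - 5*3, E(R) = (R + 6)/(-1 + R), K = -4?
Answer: -75 - I*√762/6 ≈ -75.0 - 4.6007*I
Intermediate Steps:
E(R) = (6 + R)/(-1 + R)
A(Q, h) = -21 (A(Q, h) = -2 + (-4 - 5*3) = -2 + (-4 - 15) = -2 - 19 = -21)
X(a) = √(-⅙ + a) (X(a) = √((6 - 5)/(-1 - 5) + a) = √(1/(-6) + a) = √(-⅙*1 + a) = √(-⅙ + a))
-25*3 - X(A(0, -4)) = -25*3 - √(-6 + 36*(-21))/6 = -75 - √(-6 - 756)/6 = -75 - √(-762)/6 = -75 - I*√762/6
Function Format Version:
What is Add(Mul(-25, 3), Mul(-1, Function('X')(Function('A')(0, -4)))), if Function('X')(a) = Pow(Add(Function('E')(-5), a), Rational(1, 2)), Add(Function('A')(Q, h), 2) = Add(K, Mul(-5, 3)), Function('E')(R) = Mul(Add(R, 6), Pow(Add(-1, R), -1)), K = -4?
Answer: Add(-75, Mul(Rational(-1, 6), I, Pow(762, Rational(1, 2)))) ≈ Add(-75.000, Mul(-4.6007, I))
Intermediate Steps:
Function('E')(R) = Mul(Pow(Add(-1, R), -1), Add(6, R)) (Function('E')(R) = Mul(Add(6, R), Pow(Add(-1, R), -1)) = Mul(Pow(Add(-1, R), -1), Add(6, R)))
Function('A')(Q, h) = -21 (Function('A')(Q, h) = Add(-2, Add(-4, Mul(-5, 3))) = Add(-2, Add(-4, -15)) = Add(-2, -19) = -21)
Function('X')(a) = Pow(Add(Rational(-1, 6), a), Rational(1, 2)) (Function('X')(a) = Pow(Add(Mul(Pow(Add(-1, -5), -1), Add(6, -5)), a), Rational(1, 2)) = Pow(Add(Mul(Pow(-6, -1), 1), a), Rational(1, 2)) = Pow(Add(Mul(Rational(-1, 6), 1), a), Rational(1, 2)) = Pow(Add(Rational(-1, 6), a), Rational(1, 2)))
Add(Mul(-25, 3), Mul(-1, Function('X')(Function('A')(0, -4)))) = Add(Mul(-25, 3), Mul(-1, Mul(Rational(1, 6), Pow(Add(-6, Mul(36, -21)), Rational(1, 2))))) = Add(-75, Mul(-1, Mul(Rational(1, 6), Pow(Add(-6, -756), Rational(1, 2))))) = Add(-75, Mul(-1, Mul(Rational(1, 6), Pow(-762, Rational(1, 2))))) = Add(-75, Mul(-1, Mul(Rational(1, 6), Mul(I, Pow(762, Rational(1, 2)))))) = Add(-75, Mul(-1, Mul(Rational(1, 6), I, Pow(762, Rational(1, 2))))) = Add(-75, Mul(Rational(-1, 6), I, Pow(762, Rational(1, 2))))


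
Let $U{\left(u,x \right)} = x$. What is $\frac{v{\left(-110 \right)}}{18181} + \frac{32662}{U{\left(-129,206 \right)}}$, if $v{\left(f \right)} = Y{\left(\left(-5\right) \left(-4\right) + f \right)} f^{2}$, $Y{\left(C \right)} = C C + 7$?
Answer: $\frac{10400668011}{1872643} \approx 5554.0$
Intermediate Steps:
$Y{\left(C \right)} = 7 + C^{2}$ ($Y{\left(C \right)} = C^{2} + 7 = 7 + C^{2}$)
$v{\left(f \right)} = f^{2} \left(7 + \left(20 + f\right)^{2}\right)$ ($v{\left(f \right)} = \left(7 + \left(\left(-5\right) \left(-4\right) + f\right)^{2}\right) f^{2} = \left(7 + \left(20 + f\right)^{2}\right) f^{2} = f^{2} \left(7 + \left(20 + f\right)^{2}\right)$)
$\frac{v{\left(-110 \right)}}{18181} + \frac{32662}{U{\left(-129,206 \right)}} = \frac{\left(-110\right)^{2} \left(7 + \left(20 - 110\right)^{2}\right)}{18181} + \frac{32662}{206} = 12100 \left(7 + \left(-90\right)^{2}\right) \frac{1}{18181} + 32662 \cdot \frac{1}{206} = 12100 \left(7 + 8100\right) \frac{1}{18181} + \frac{16331}{103} = 12100 \cdot 8107 \cdot \frac{1}{18181} + \frac{16331}{103} = 98094700 \cdot \frac{1}{18181} + \frac{16331}{103} = \frac{98094700}{18181} + \frac{16331}{103} = \frac{10400668011}{1872643}$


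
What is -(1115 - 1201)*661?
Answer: 56846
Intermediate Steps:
-(1115 - 1201)*661 = -(-86)*661 = -1*(-56846) = 56846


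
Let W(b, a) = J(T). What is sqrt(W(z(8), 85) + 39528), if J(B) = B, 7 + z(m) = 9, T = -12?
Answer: 2*sqrt(9879) ≈ 198.79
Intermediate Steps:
z(m) = 2 (z(m) = -7 + 9 = 2)
W(b, a) = -12
sqrt(W(z(8), 85) + 39528) = sqrt(-12 + 39528) = sqrt(39516) = 2*sqrt(9879)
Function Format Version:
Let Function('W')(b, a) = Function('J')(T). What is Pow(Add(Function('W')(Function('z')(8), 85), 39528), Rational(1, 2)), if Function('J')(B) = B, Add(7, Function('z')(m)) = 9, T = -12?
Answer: Mul(2, Pow(9879, Rational(1, 2))) ≈ 198.79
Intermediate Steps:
Function('z')(m) = 2 (Function('z')(m) = Add(-7, 9) = 2)
Function('W')(b, a) = -12
Pow(Add(Function('W')(Function('z')(8), 85), 39528), Rational(1, 2)) = Pow(Add(-12, 39528), Rational(1, 2)) = Pow(39516, Rational(1, 2)) = Mul(2, Pow(9879, Rational(1, 2)))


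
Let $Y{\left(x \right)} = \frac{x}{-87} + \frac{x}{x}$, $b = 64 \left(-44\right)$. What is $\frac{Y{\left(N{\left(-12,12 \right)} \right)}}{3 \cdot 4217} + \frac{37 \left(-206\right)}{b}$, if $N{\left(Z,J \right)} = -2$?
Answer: $\frac{4194652919}{1549696896} \approx 2.7068$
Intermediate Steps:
$b = -2816$
$Y{\left(x \right)} = 1 - \frac{x}{87}$ ($Y{\left(x \right)} = x \left(- \frac{1}{87}\right) + 1 = - \frac{x}{87} + 1 = 1 - \frac{x}{87}$)
$\frac{Y{\left(N{\left(-12,12 \right)} \right)}}{3 \cdot 4217} + \frac{37 \left(-206\right)}{b} = \frac{1 - - \frac{2}{87}}{3 \cdot 4217} + \frac{37 \left(-206\right)}{-2816} = \frac{1 + \frac{2}{87}}{12651} - - \frac{3811}{1408} = \frac{89}{87} \cdot \frac{1}{12651} + \frac{3811}{1408} = \frac{89}{1100637} + \frac{3811}{1408} = \frac{4194652919}{1549696896}$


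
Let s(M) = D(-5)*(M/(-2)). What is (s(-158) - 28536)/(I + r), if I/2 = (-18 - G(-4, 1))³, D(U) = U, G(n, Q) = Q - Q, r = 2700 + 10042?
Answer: -4133/154 ≈ -26.838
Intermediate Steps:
r = 12742
G(n, Q) = 0
s(M) = 5*M/2 (s(M) = -5*M/(-2) = -5*M*(-1)/2 = -(-5)*M/2 = 5*M/2)
I = -11664 (I = 2*(-18 - 1*0)³ = 2*(-18 + 0)³ = 2*(-18)³ = 2*(-5832) = -11664)
(s(-158) - 28536)/(I + r) = ((5/2)*(-158) - 28536)/(-11664 + 12742) = (-395 - 28536)/1078 = -28931*1/1078 = -4133/154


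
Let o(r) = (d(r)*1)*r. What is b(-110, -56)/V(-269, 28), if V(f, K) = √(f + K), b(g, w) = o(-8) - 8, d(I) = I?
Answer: -56*I*√241/241 ≈ -3.6073*I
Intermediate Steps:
o(r) = r² (o(r) = (r*1)*r = r*r = r²)
b(g, w) = 56 (b(g, w) = (-8)² - 8 = 64 - 8 = 56)
V(f, K) = √(K + f)
b(-110, -56)/V(-269, 28) = 56/(√(28 - 269)) = 56/(√(-241)) = 56/((I*√241)) = 56*(-I*√241/241) = -56*I*√241/241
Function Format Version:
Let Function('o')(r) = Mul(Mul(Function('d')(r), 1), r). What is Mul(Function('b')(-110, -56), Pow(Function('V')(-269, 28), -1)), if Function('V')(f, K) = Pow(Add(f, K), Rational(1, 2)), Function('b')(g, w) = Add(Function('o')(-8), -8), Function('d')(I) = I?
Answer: Mul(Rational(-56, 241), I, Pow(241, Rational(1, 2))) ≈ Mul(-3.6073, I)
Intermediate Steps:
Function('o')(r) = Pow(r, 2) (Function('o')(r) = Mul(Mul(r, 1), r) = Mul(r, r) = Pow(r, 2))
Function('b')(g, w) = 56 (Function('b')(g, w) = Add(Pow(-8, 2), -8) = Add(64, -8) = 56)
Function('V')(f, K) = Pow(Add(K, f), Rational(1, 2))
Mul(Function('b')(-110, -56), Pow(Function('V')(-269, 28), -1)) = Mul(56, Pow(Pow(Add(28, -269), Rational(1, 2)), -1)) = Mul(56, Pow(Pow(-241, Rational(1, 2)), -1)) = Mul(56, Pow(Mul(I, Pow(241, Rational(1, 2))), -1)) = Mul(56, Mul(Rational(-1, 241), I, Pow(241, Rational(1, 2)))) = Mul(Rational(-56, 241), I, Pow(241, Rational(1, 2)))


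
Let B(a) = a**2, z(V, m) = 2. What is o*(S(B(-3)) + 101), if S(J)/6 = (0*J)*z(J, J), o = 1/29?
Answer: 101/29 ≈ 3.4828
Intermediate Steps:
o = 1/29 ≈ 0.034483
S(J) = 0 (S(J) = 6*((0*J)*2) = 6*(0*2) = 6*0 = 0)
o*(S(B(-3)) + 101) = (0 + 101)/29 = (1/29)*101 = 101/29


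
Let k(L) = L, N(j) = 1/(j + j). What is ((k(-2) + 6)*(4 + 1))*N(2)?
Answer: 5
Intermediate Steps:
N(j) = 1/(2*j)
((k(-2) + 6)*(4 + 1))*N(2) = ((-2 + 6)*(4 + 1))*((1/2)/2) = (4*5)*((1/2)*(1/2)) = 20*(1/4) = 5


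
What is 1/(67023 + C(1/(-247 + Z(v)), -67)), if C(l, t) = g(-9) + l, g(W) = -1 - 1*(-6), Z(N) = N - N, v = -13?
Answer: 247/16555915 ≈ 1.4919e-5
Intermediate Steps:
Z(N) = 0
g(W) = 5 (g(W) = -1 + 6 = 5)
C(l, t) = 5 + l
1/(67023 + C(1/(-247 + Z(v)), -67)) = 1/(67023 + (5 + 1/(-247 + 0))) = 1/(67023 + (5 + 1/(-247))) = 1/(67023 + (5 - 1/247)) = 1/(67023 + 1234/247) = 1/(16555915/247) = 247/16555915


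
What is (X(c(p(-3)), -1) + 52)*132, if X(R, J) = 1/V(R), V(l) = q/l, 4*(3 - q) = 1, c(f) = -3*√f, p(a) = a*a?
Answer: 6432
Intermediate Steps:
p(a) = a²
q = 11/4 (q = 3 - ¼*1 = 3 - ¼ = 11/4 ≈ 2.7500)
V(l) = 11/(4*l)
X(R, J) = 4*R/11 (X(R, J) = 1/(11/(4*R)) = 4*R/11)
(X(c(p(-3)), -1) + 52)*132 = (4*(-3*√((-3)²))/11 + 52)*132 = (4*(-3*√9)/11 + 52)*132 = (4*(-3*3)/11 + 52)*132 = ((4/11)*(-9) + 52)*132 = (-36/11 + 52)*132 = (536/11)*132 = 6432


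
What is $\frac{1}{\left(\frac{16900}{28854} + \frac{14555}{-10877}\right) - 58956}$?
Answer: $- \frac{156922479}{9251639746259} \approx -1.6962 \cdot 10^{-5}$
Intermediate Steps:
$\frac{1}{\left(\frac{16900}{28854} + \frac{14555}{-10877}\right) - 58956} = \frac{1}{\left(16900 \cdot \frac{1}{28854} + 14555 \left(- \frac{1}{10877}\right)\right) - 58956} = \frac{1}{\left(\frac{8450}{14427} - \frac{14555}{10877}\right) - 58956} = \frac{1}{- \frac{118074335}{156922479} - 58956} = \frac{1}{- \frac{9251639746259}{156922479}} = - \frac{156922479}{9251639746259}$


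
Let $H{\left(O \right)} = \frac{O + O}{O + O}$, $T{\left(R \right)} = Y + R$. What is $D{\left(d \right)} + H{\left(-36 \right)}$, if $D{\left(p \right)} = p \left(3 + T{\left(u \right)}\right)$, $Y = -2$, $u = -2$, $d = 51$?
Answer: $-50$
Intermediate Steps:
$T{\left(R \right)} = -2 + R$
$H{\left(O \right)} = 1$ ($H{\left(O \right)} = \frac{2 O}{2 O} = 2 O \frac{1}{2 O} = 1$)
$D{\left(p \right)} = - p$ ($D{\left(p \right)} = p \left(3 - 4\right) = p \left(-1\right) = - p$)
$D{\left(d \right)} + H{\left(-36 \right)} = \left(-1\right) 51 + 1 = -51 + 1 = -50$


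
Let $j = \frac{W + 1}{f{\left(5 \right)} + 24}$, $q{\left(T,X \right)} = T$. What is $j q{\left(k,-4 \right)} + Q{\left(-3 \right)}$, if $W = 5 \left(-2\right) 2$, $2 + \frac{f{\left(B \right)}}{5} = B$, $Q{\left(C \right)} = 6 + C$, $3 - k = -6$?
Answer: $- \frac{18}{13} \approx -1.3846$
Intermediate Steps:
$k = 9$ ($k = 3 - -6 = 3 + 6 = 9$)
$f{\left(B \right)} = -10 + 5 B$
$W = -20$ ($W = \left(-10\right) 2 = -20$)
$j = - \frac{19}{39}$ ($j = \frac{-20 + 1}{\left(-10 + 5 \cdot 5\right) + 24} = - \frac{19}{\left(-10 + 25\right) + 24} = - \frac{19}{15 + 24} = - \frac{19}{39} \approx -0.48718$)
$j q{\left(k,-4 \right)} + Q{\left(-3 \right)} = \left(- \frac{19}{39}\right) 9 + \left(6 - 3\right) = - \frac{57}{13} + 3 = - \frac{18}{13}$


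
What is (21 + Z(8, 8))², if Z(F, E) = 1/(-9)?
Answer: 35344/81 ≈ 436.35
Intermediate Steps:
Z(F, E) = -⅑
(21 + Z(8, 8))² = (21 - ⅑)² = (188/9)² = 35344/81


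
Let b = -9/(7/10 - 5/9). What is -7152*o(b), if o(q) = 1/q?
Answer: 15496/135 ≈ 114.79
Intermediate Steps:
b = -810/13 (b = -9/(7*(⅒) - 5*⅑) = -9/(7/10 - 5/9) = -9/13/90 = -9*90/13 = -810/13 ≈ -62.308)
-7152*o(b) = -7152/(-810/13) = -7152*(-13/810) = 15496/135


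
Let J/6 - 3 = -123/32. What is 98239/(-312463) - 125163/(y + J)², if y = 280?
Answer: -11912897091103/6046534318063 ≈ -1.9702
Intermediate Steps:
J = -81/16 (J = 18 + 6*(-123/32) = 18 - 369/16 = -81/16 ≈ -5.0625)
98239/(-312463) - 125163/(y + J)² = 98239/(-312463) - 125163/(280 - 81/16)² = 98239*(-1/312463) - 125163/((4399/16)²) = -98239/312463 - 125163/19351201/256 = -98239/312463 - 125163*256/19351201 = -98239/312463 - 32041728/19351201 = -11912897091103/6046534318063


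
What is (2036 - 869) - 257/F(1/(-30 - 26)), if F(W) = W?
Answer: 15559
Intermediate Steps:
(2036 - 869) - 257/F(1/(-30 - 26)) = (2036 - 869) - 257/(1/(-30 - 26)) = 1167 - 257/(1/(-56)) = 1167 - 257/(-1/56) = 1167 - 257*(-56) = 1167 + 14392 = 15559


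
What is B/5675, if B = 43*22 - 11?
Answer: 187/1135 ≈ 0.16476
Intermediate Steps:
B = 935 (B = 946 - 11 = 935)
B/5675 = 935/5675 = 935*(1/5675) = 187/1135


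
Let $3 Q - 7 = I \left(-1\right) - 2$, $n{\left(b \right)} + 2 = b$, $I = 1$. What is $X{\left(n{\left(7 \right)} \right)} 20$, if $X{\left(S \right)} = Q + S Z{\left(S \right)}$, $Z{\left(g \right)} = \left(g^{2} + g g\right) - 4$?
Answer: $\frac{13880}{3} \approx 4626.7$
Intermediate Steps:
$n{\left(b \right)} = -2 + b$
$Z{\left(g \right)} = -4 + 2 g^{2}$ ($Z{\left(g \right)} = \left(g^{2} + g^{2}\right) - 4 = 2 g^{2} - 4 = -4 + 2 g^{2}$)
$Q = \frac{4}{3}$ ($Q = \frac{7}{3} + \frac{1 \left(-1\right) - 2}{3} = \frac{7}{3} + \frac{-1 - 2}{3} = \frac{7}{3} + \frac{1}{3} \left(-3\right) = \frac{7}{3} - 1 = \frac{4}{3} \approx 1.3333$)
$X{\left(S \right)} = \frac{4}{3} + S \left(-4 + 2 S^{2}\right)$
$X{\left(n{\left(7 \right)} \right)} 20 = \left(\frac{4}{3} + 2 \left(-2 + 7\right) \left(-2 + \left(-2 + 7\right)^{2}\right)\right) 20 = \left(\frac{4}{3} + 2 \cdot 5 \left(-2 + 5^{2}\right)\right) 20 = \left(\frac{4}{3} + 2 \cdot 5 \left(-2 + 25\right)\right) 20 = \left(\frac{4}{3} + 2 \cdot 5 \cdot 23\right) 20 = \left(\frac{4}{3} + 230\right) 20 = \frac{694}{3} \cdot 20 = \frac{13880}{3}$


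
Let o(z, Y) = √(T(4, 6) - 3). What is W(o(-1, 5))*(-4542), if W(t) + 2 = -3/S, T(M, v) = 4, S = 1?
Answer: 22710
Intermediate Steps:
o(z, Y) = 1 (o(z, Y) = √(4 - 3) = √1 = 1)
W(t) = -5 (W(t) = -2 - 3/1 = -2 - 3*1 = -2 - 3 = -5)
W(o(-1, 5))*(-4542) = -5*(-4542) = 22710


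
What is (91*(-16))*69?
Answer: -100464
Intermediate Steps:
(91*(-16))*69 = -1456*69 = -100464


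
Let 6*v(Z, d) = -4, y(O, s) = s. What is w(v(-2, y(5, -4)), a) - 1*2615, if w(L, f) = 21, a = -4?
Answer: -2594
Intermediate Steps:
v(Z, d) = -2/3 (v(Z, d) = (1/6)*(-4) = -2/3)
w(v(-2, y(5, -4)), a) - 1*2615 = 21 - 1*2615 = 21 - 2615 = -2594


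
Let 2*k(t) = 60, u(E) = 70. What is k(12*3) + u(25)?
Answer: 100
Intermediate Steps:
k(t) = 30 (k(t) = (½)*60 = 30)
k(12*3) + u(25) = 30 + 70 = 100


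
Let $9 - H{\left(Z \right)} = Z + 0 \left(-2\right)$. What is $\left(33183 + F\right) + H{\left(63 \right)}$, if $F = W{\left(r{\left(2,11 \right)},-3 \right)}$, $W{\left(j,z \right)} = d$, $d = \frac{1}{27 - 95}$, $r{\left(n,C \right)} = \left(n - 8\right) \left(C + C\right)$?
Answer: $\frac{2252771}{68} \approx 33129.0$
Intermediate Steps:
$r{\left(n,C \right)} = 2 C \left(-8 + n\right)$ ($r{\left(n,C \right)} = \left(-8 + n\right) 2 C = 2 C \left(-8 + n\right)$)
$d = - \frac{1}{68}$ ($d = \frac{1}{-68} = - \frac{1}{68} \approx -0.014706$)
$W{\left(j,z \right)} = - \frac{1}{68}$
$F = - \frac{1}{68} \approx -0.014706$
$H{\left(Z \right)} = 9 - Z$ ($H{\left(Z \right)} = 9 - \left(Z + 0 \left(-2\right)\right) = 9 - \left(Z + 0\right) = 9 - Z$)
$\left(33183 + F\right) + H{\left(63 \right)} = \left(33183 - \frac{1}{68}\right) + \left(9 - 63\right) = \frac{2256443}{68} + \left(9 - 63\right) = \frac{2256443}{68} - 54 = \frac{2252771}{68}$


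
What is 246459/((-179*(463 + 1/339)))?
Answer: -83549601/28095482 ≈ -2.9738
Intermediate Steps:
246459/((-179*(463 + 1/339))) = 246459/((-179*156958/339)) = 246459/(-28095482/339) = 246459*(-339/28095482) = -83549601/28095482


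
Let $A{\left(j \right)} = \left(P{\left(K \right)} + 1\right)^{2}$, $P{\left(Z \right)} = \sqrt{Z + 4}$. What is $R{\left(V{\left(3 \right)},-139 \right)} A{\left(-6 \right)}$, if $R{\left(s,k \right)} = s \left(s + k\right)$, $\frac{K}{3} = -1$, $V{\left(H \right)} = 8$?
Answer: $-4192$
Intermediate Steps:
$K = -3$ ($K = 3 \left(-1\right) = -3$)
$R{\left(s,k \right)} = s \left(k + s\right)$
$P{\left(Z \right)} = \sqrt{4 + Z}$
$A{\left(j \right)} = 4$ ($A{\left(j \right)} = \left(\sqrt{4 - 3} + 1\right)^{2} = \left(\sqrt{1} + 1\right)^{2} = \left(1 + 1\right)^{2} = 2^{2} = 4$)
$R{\left(V{\left(3 \right)},-139 \right)} A{\left(-6 \right)} = 8 \left(-139 + 8\right) 4 = 8 \left(-131\right) 4 = \left(-1048\right) 4 = -4192$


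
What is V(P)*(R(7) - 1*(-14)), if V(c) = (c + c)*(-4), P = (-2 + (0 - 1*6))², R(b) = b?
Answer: -10752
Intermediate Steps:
P = 64 (P = (-2 + (0 - 6))² = (-2 - 6)² = (-8)² = 64)
V(c) = -8*c (V(c) = (2*c)*(-4) = -8*c)
V(P)*(R(7) - 1*(-14)) = (-8*64)*(7 - 1*(-14)) = -512*(7 + 14) = -512*21 = -10752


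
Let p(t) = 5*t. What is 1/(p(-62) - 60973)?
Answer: -1/61283 ≈ -1.6318e-5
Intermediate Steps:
1/(p(-62) - 60973) = 1/(5*(-62) - 60973) = 1/(-310 - 60973) = 1/(-61283) = -1/61283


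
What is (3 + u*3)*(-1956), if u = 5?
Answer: -35208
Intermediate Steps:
(3 + u*3)*(-1956) = (3 + 5*3)*(-1956) = (3 + 15)*(-1956) = 18*(-1956) = -35208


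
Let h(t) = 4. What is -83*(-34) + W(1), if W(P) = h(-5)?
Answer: 2826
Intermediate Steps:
W(P) = 4
-83*(-34) + W(1) = -83*(-34) + 4 = 2822 + 4 = 2826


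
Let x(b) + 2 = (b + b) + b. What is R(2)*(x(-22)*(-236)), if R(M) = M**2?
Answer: 64192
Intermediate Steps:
x(b) = -2 + 3*b (x(b) = -2 + ((b + b) + b) = -2 + (2*b + b) = -2 + 3*b)
R(2)*(x(-22)*(-236)) = 2**2*((-2 + 3*(-22))*(-236)) = 4*((-2 - 66)*(-236)) = 4*(-68*(-236)) = 4*16048 = 64192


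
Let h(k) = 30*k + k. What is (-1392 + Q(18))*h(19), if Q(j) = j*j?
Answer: -629052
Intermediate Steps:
Q(j) = j**2
h(k) = 31*k
(-1392 + Q(18))*h(19) = (-1392 + 18**2)*(31*19) = (-1392 + 324)*589 = -1068*589 = -629052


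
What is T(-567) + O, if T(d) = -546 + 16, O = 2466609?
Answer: 2466079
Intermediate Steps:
T(d) = -530
T(-567) + O = -530 + 2466609 = 2466079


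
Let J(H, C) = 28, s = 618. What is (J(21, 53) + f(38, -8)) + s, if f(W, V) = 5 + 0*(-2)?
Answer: 651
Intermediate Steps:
f(W, V) = 5 (f(W, V) = 5 + 0 = 5)
(J(21, 53) + f(38, -8)) + s = (28 + 5) + 618 = 33 + 618 = 651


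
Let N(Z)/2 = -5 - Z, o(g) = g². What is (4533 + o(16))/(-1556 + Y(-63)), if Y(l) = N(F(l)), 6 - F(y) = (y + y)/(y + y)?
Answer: -4789/1576 ≈ -3.0387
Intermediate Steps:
F(y) = 5 (F(y) = 6 - (y + y)/(y + y) = 6 - 2*y/(2*y) = 6 - 2*y*1/(2*y) = 6 - 1*1 = 6 - 1 = 5)
N(Z) = -10 - 2*Z (N(Z) = 2*(-5 - Z) = -10 - 2*Z)
Y(l) = -20 (Y(l) = -10 - 2*5 = -10 - 10 = -20)
(4533 + o(16))/(-1556 + Y(-63)) = (4533 + 16²)/(-1556 - 20) = (4533 + 256)/(-1576) = 4789*(-1/1576) = -4789/1576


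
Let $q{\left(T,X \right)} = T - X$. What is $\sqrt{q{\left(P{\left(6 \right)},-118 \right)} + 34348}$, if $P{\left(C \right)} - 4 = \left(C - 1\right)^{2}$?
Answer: $\sqrt{34495} \approx 185.73$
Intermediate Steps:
$P{\left(C \right)} = 4 + \left(-1 + C\right)^{2}$ ($P{\left(C \right)} = 4 + \left(C - 1\right)^{2} = 4 + \left(-1 + C\right)^{2}$)
$\sqrt{q{\left(P{\left(6 \right)},-118 \right)} + 34348} = \sqrt{\left(\left(4 + \left(-1 + 6\right)^{2}\right) - -118\right) + 34348} = \sqrt{\left(\left(4 + 5^{2}\right) + 118\right) + 34348} = \sqrt{\left(\left(4 + 25\right) + 118\right) + 34348} = \sqrt{\left(29 + 118\right) + 34348} = \sqrt{147 + 34348} = \sqrt{34495}$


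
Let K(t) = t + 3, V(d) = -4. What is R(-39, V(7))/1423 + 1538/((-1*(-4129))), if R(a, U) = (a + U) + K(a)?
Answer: 1862383/5875567 ≈ 0.31697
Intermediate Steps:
K(t) = 3 + t
R(a, U) = 3 + U + 2*a (R(a, U) = (a + U) + (3 + a) = (U + a) + (3 + a) = 3 + U + 2*a)
R(-39, V(7))/1423 + 1538/((-1*(-4129))) = (3 - 4 + 2*(-39))/1423 + 1538/((-1*(-4129))) = (3 - 4 - 78)*(1/1423) + 1538/4129 = -79*1/1423 + 1538*(1/4129) = -79/1423 + 1538/4129 = 1862383/5875567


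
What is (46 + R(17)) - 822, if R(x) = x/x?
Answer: -775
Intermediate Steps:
R(x) = 1
(46 + R(17)) - 822 = (46 + 1) - 822 = 47 - 822 = -775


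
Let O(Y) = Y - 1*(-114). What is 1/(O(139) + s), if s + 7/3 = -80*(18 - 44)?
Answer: 3/6992 ≈ 0.00042906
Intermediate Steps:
O(Y) = 114 + Y (O(Y) = Y + 114 = 114 + Y)
s = 6233/3 (s = -7/3 - 80*(18 - 44) = -7/3 - 80*(-26) = -7/3 + 2080 = 6233/3 ≈ 2077.7)
1/(O(139) + s) = 1/((114 + 139) + 6233/3) = 1/(253 + 6233/3) = 1/(6992/3) = 3/6992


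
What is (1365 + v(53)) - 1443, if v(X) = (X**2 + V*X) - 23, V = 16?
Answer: 3556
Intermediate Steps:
v(X) = -23 + X**2 + 16*X (v(X) = (X**2 + 16*X) - 23 = -23 + X**2 + 16*X)
(1365 + v(53)) - 1443 = (1365 + (-23 + 53**2 + 16*53)) - 1443 = (1365 + (-23 + 2809 + 848)) - 1443 = (1365 + 3634) - 1443 = 4999 - 1443 = 3556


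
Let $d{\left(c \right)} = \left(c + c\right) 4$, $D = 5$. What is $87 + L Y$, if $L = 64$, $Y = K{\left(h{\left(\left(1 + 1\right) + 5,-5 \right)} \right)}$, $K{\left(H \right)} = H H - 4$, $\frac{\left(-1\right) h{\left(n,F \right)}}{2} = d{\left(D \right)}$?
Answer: $409431$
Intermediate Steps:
$d{\left(c \right)} = 8 c$ ($d{\left(c \right)} = 2 c 4 = 8 c$)
$h{\left(n,F \right)} = -80$ ($h{\left(n,F \right)} = - 2 \cdot 8 \cdot 5 = \left(-2\right) 40 = -80$)
$K{\left(H \right)} = -4 + H^{2}$ ($K{\left(H \right)} = H^{2} - 4 = -4 + H^{2}$)
$Y = 6396$ ($Y = -4 + \left(-80\right)^{2} = -4 + 6400 = 6396$)
$87 + L Y = 87 + 64 \cdot 6396 = 87 + 409344 = 409431$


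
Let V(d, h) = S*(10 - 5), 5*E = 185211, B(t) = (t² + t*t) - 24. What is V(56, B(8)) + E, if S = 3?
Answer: 185286/5 ≈ 37057.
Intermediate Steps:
B(t) = -24 + 2*t² (B(t) = (t² + t²) - 24 = 2*t² - 24 = -24 + 2*t²)
E = 185211/5 (E = (⅕)*185211 = 185211/5 ≈ 37042.)
V(d, h) = 15 (V(d, h) = 3*(10 - 5) = 3*5 = 15)
V(56, B(8)) + E = 15 + 185211/5 = 185286/5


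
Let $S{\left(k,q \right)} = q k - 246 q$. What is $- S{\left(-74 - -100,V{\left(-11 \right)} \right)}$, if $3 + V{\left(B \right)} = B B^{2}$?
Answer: $-293480$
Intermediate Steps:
$V{\left(B \right)} = -3 + B^{3}$ ($V{\left(B \right)} = -3 + B B^{2} = -3 + B^{3}$)
$S{\left(k,q \right)} = - 246 q + k q$ ($S{\left(k,q \right)} = k q - 246 q = - 246 q + k q$)
$- S{\left(-74 - -100,V{\left(-11 \right)} \right)} = - \left(-3 + \left(-11\right)^{3}\right) \left(-246 - -26\right) = - \left(-3 - 1331\right) \left(-246 + \left(-74 + 100\right)\right) = - \left(-1334\right) \left(-246 + 26\right) = - \left(-1334\right) \left(-220\right) = \left(-1\right) 293480 = -293480$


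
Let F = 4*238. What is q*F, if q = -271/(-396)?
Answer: 64498/99 ≈ 651.50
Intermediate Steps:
F = 952
q = 271/396 (q = -271*(-1/396) = 271/396 ≈ 0.68434)
q*F = (271/396)*952 = 64498/99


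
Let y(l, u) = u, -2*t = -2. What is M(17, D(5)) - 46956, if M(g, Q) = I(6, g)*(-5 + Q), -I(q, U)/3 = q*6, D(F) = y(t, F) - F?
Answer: -46416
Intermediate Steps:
t = 1 (t = -½*(-2) = 1)
D(F) = 0 (D(F) = F - F = 0)
I(q, U) = -18*q (I(q, U) = -3*q*6 = -18*q)
M(g, Q) = 540 - 108*Q (M(g, Q) = (-18*6)*(-5 + Q) = -108*(-5 + Q) = 540 - 108*Q)
M(17, D(5)) - 46956 = (540 - 108*0) - 46956 = (540 + 0) - 46956 = 540 - 46956 = -46416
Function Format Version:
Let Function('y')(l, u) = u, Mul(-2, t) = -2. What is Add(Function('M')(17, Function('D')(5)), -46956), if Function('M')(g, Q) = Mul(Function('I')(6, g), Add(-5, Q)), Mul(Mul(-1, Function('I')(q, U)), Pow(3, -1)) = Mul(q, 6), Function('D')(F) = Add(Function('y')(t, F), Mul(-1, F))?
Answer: -46416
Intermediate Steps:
t = 1 (t = Mul(Rational(-1, 2), -2) = 1)
Function('D')(F) = 0 (Function('D')(F) = Add(F, Mul(-1, F)) = 0)
Function('I')(q, U) = Mul(-18, q) (Function('I')(q, U) = Mul(-3, Mul(q, 6)) = Mul(-3, Mul(6, q)) = Mul(-18, q))
Function('M')(g, Q) = Add(540, Mul(-108, Q)) (Function('M')(g, Q) = Mul(Mul(-18, 6), Add(-5, Q)) = Mul(-108, Add(-5, Q)) = Add(540, Mul(-108, Q)))
Add(Function('M')(17, Function('D')(5)), -46956) = Add(Add(540, Mul(-108, 0)), -46956) = Add(Add(540, 0), -46956) = Add(540, -46956) = -46416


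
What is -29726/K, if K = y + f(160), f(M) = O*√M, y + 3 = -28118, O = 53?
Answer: 835924846/790341201 + 6301912*√10/790341201 ≈ 1.0829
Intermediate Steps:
y = -28121 (y = -3 - 28118 = -28121)
f(M) = 53*√M
K = -28121 + 212*√10 (K = -28121 + 53*√160 = -28121 + 53*(4*√10) = -28121 + 212*√10 ≈ -27451.)
-29726/K = -29726/(-28121 + 212*√10)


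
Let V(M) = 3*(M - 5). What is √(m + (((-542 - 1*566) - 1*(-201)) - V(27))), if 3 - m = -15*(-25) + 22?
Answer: I*√1367 ≈ 36.973*I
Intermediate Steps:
m = -394 (m = 3 - (-15*(-25) + 22) = 3 - (375 + 22) = 3 - 1*397 = 3 - 397 = -394)
V(M) = -15 + 3*M (V(M) = 3*(-5 + M) = -15 + 3*M)
√(m + (((-542 - 1*566) - 1*(-201)) - V(27))) = √(-394 + (((-542 - 1*566) - 1*(-201)) - (-15 + 3*27))) = √(-394 + (((-542 - 566) + 201) - (-15 + 81))) = √(-394 + ((-1108 + 201) - 1*66)) = √(-394 + (-907 - 66)) = √(-394 - 973) = √(-1367) = I*√1367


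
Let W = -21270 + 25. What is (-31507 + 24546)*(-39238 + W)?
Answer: 421022163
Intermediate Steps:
W = -21245
(-31507 + 24546)*(-39238 + W) = (-31507 + 24546)*(-39238 - 21245) = -6961*(-60483) = 421022163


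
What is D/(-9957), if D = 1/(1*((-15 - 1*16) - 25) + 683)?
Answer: -1/6243039 ≈ -1.6018e-7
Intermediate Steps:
D = 1/627 (D = 1/(1*((-15 - 16) - 25) + 683) = 1/(1*(-31 - 25) + 683) = 1/(1*(-56) + 683) = 1/(-56 + 683) = 1/627 ≈ 0.0015949)
D/(-9957) = (1/627)/(-9957) = (1/627)*(-1/9957) = -1/6243039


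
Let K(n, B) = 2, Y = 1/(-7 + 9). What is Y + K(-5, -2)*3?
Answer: 13/2 ≈ 6.5000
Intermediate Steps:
Y = ½ (Y = 1/2 = ½ ≈ 0.50000)
Y + K(-5, -2)*3 = ½ + 2*3 = ½ + 6 = 13/2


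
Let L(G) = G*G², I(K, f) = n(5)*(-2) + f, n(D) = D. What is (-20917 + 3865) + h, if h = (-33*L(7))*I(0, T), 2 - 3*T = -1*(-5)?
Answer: 107457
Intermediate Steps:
T = -1 (T = ⅔ - (-1)*(-5)/3 = ⅔ - ⅓*5 = ⅔ - 5/3 = -1)
I(K, f) = -10 + f (I(K, f) = 5*(-2) + f = -10 + f)
L(G) = G³
h = 124509 (h = (-33*7³)*(-10 - 1) = -33*343*(-11) = -11319*(-11) = 124509)
(-20917 + 3865) + h = (-20917 + 3865) + 124509 = -17052 + 124509 = 107457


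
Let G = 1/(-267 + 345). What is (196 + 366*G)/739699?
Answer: 2609/9616087 ≈ 0.00027132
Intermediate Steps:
G = 1/78 ≈ 0.012821
(196 + 366*G)/739699 = (196 + 366*(1/78))/739699 = (196 + 61/13)*(1/739699) = (2609/13)*(1/739699) = 2609/9616087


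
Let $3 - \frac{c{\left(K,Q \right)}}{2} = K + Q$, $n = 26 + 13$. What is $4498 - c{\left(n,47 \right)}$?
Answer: $4664$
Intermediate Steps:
$n = 39$
$c{\left(K,Q \right)} = 6 - 2 K - 2 Q$ ($c{\left(K,Q \right)} = 6 - 2 \left(K + Q\right) = 6 - \left(2 K + 2 Q\right) = 6 - 2 K - 2 Q$)
$4498 - c{\left(n,47 \right)} = 4498 - \left(6 - 78 - 94\right) = 4498 - -166 = 4498 + 166 = 4664$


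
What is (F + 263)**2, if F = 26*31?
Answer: 1142761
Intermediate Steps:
F = 806
(F + 263)**2 = (806 + 263)**2 = 1069**2 = 1142761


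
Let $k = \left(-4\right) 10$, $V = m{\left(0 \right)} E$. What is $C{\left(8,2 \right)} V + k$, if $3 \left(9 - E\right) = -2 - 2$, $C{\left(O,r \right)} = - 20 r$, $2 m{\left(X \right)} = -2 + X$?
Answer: $\frac{1120}{3} \approx 373.33$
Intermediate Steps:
$m{\left(X \right)} = -1 + \frac{X}{2}$ ($m{\left(X \right)} = \frac{-2 + X}{2} = -1 + \frac{X}{2}$)
$E = \frac{31}{3}$ ($E = 9 - \frac{-2 - 2}{3} = 9 - - \frac{4}{3} = 9 + \frac{4}{3} = \frac{31}{3} \approx 10.333$)
$V = - \frac{31}{3}$ ($V = \left(-1 + \frac{1}{2} \cdot 0\right) \frac{31}{3} = \left(-1 + 0\right) \frac{31}{3} = \left(-1\right) \frac{31}{3} = - \frac{31}{3} \approx -10.333$)
$k = -40$
$C{\left(8,2 \right)} V + k = \left(-20\right) 2 \left(- \frac{31}{3}\right) - 40 = \left(-40\right) \left(- \frac{31}{3}\right) - 40 = \frac{1240}{3} - 40 = \frac{1120}{3}$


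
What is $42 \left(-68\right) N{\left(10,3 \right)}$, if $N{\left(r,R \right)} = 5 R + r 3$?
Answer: $-128520$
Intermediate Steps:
$N{\left(r,R \right)} = 3 r + 5 R$ ($N{\left(r,R \right)} = 5 R + 3 r = 3 r + 5 R$)
$42 \left(-68\right) N{\left(10,3 \right)} = 42 \left(-68\right) \left(3 \cdot 10 + 5 \cdot 3\right) = - 2856 \left(30 + 15\right) = \left(-2856\right) 45 = -128520$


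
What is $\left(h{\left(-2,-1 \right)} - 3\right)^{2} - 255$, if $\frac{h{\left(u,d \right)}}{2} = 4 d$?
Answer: $-134$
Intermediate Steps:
$h{\left(u,d \right)} = 8 d$ ($h{\left(u,d \right)} = 2 \cdot 4 d = 8 d$)
$\left(h{\left(-2,-1 \right)} - 3\right)^{2} - 255 = \left(8 \left(-1\right) - 3\right)^{2} - 255 = \left(-8 - 3\right)^{2} - 255 = \left(-11\right)^{2} - 255 = 121 - 255 = -134$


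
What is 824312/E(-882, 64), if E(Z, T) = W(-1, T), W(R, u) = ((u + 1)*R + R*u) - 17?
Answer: -412156/73 ≈ -5646.0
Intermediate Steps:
W(R, u) = -17 + R*u + R*(1 + u) (W(R, u) = ((1 + u)*R + R*u) - 17 = (R*(1 + u) + R*u) - 17 = (R*u + R*(1 + u)) - 17 = -17 + R*u + R*(1 + u))
E(Z, T) = -18 - 2*T (E(Z, T) = -17 - 1 + 2*(-1)*T = -17 - 1 - 2*T = -18 - 2*T)
824312/E(-882, 64) = 824312/(-18 - 2*64) = 824312/(-18 - 128) = 824312/(-146) = 824312*(-1/146) = -412156/73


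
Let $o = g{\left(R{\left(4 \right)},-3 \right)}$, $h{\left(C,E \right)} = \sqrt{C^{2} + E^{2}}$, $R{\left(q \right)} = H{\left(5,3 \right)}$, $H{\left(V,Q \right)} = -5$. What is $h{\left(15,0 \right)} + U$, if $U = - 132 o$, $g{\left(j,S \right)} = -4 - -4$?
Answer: $15$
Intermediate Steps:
$R{\left(q \right)} = -5$
$g{\left(j,S \right)} = 0$ ($g{\left(j,S \right)} = -4 + 4 = 0$)
$o = 0$
$U = 0$ ($U = \left(-132\right) 0 = 0$)
$h{\left(15,0 \right)} + U = \sqrt{15^{2} + 0^{2}} + 0 = \sqrt{225 + 0} + 0 = \sqrt{225} + 0 = 15 + 0 = 15$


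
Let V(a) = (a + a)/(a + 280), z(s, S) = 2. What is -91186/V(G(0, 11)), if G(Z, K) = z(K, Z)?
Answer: -6428613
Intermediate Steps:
G(Z, K) = 2
V(a) = 2*a/(280 + a) (V(a) = (2*a)/(280 + a) = 2*a/(280 + a))
-91186/V(G(0, 11)) = -91186/(2*2/(280 + 2)) = -91186/(2*2/282) = -91186/(2*2*(1/282)) = -91186/2/141 = -91186*141/2 = -6428613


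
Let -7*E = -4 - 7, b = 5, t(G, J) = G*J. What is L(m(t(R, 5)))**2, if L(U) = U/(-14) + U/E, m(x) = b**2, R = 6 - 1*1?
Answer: 4730625/23716 ≈ 199.47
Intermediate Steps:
R = 5 (R = 6 - 1 = 5)
m(x) = 25 (m(x) = 5**2 = 25)
E = 11/7 (E = -(-4 - 7)/7 = -1/7*(-11) = 11/7 ≈ 1.5714)
L(U) = 87*U/154 (L(U) = U/(-14) + U/(11/7) = U*(-1/14) + U*(7/11) = -U/14 + 7*U/11 = 87*U/154)
L(m(t(R, 5)))**2 = ((87/154)*25)**2 = (2175/154)**2 = 4730625/23716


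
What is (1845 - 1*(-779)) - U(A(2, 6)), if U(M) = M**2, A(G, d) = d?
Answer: 2588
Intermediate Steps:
(1845 - 1*(-779)) - U(A(2, 6)) = (1845 - 1*(-779)) - 1*6**2 = (1845 + 779) - 1*36 = 2624 - 36 = 2588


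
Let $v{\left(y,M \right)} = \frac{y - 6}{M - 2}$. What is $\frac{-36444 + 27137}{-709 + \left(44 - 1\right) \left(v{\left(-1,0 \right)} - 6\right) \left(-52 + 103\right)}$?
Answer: $\frac{18614}{12383} \approx 1.5032$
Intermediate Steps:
$v{\left(y,M \right)} = \frac{-6 + y}{-2 + M}$
$\frac{-36444 + 27137}{-709 + \left(44 - 1\right) \left(v{\left(-1,0 \right)} - 6\right) \left(-52 + 103\right)} = \frac{-36444 + 27137}{-709 + \left(44 - 1\right) \left(\frac{-6 - 1}{-2 + 0} - 6\right) \left(-52 + 103\right)} = - \frac{9307}{-709 + 43 \left(\frac{1}{-2} \left(-7\right) - 6\right) 51} = - \frac{9307}{-709 + 43 \left(\left(- \frac{1}{2}\right) \left(-7\right) - 6\right) 51} = - \frac{9307}{-709 + 43 \left(\frac{7}{2} - 6\right) 51} = - \frac{9307}{-709 + 43 \left(- \frac{5}{2}\right) 51} = - \frac{9307}{-709 - \frac{10965}{2}} = - \frac{9307}{- \frac{12383}{2}} = \left(-9307\right) \left(- \frac{2}{12383}\right) = \frac{18614}{12383}$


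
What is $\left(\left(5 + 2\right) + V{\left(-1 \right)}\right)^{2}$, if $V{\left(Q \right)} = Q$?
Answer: $36$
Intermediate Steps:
$\left(\left(5 + 2\right) + V{\left(-1 \right)}\right)^{2} = \left(\left(5 + 2\right) - 1\right)^{2} = \left(7 - 1\right)^{2} = 6^{2} = 36$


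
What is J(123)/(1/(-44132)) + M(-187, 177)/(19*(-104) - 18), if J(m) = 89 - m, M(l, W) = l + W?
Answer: 1495986541/997 ≈ 1.5005e+6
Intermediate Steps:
M(l, W) = W + l
J(123)/(1/(-44132)) + M(-187, 177)/(19*(-104) - 18) = (89 - 1*123)/(1/(-44132)) + (177 - 187)/(19*(-104) - 18) = (89 - 123)/(-1/44132) - 10/(-1976 - 18) = -34*(-44132) - 10/(-1994) = 1500488 - 10*(-1/1994) = 1500488 + 5/997 = 1495986541/997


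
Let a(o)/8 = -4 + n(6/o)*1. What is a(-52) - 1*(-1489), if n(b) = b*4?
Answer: 18893/13 ≈ 1453.3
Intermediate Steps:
n(b) = 4*b
a(o) = -32 + 192/o (a(o) = 8*(-4 + (4*(6/o))*1) = 8*(-4 + (24/o)*1) = 8*(-4 + 24/o) = -32 + 192/o)
a(-52) - 1*(-1489) = (-32 + 192/(-52)) - 1*(-1489) = (-32 + 192*(-1/52)) + 1489 = (-32 - 48/13) + 1489 = -464/13 + 1489 = 18893/13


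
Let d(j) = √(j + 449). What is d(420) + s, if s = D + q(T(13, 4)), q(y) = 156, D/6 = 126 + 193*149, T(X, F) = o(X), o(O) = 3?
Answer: 173454 + √869 ≈ 1.7348e+5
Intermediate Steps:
T(X, F) = 3
D = 173298 (D = 6*(126 + 193*149) = 6*(126 + 28757) = 6*28883 = 173298)
s = 173454 (s = 173298 + 156 = 173454)
d(j) = √(449 + j)
d(420) + s = √(449 + 420) + 173454 = √869 + 173454 = 173454 + √869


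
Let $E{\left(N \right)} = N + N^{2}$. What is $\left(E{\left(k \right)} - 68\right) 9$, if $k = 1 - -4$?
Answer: $-342$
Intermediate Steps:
$k = 5$ ($k = 1 + 4 = 5$)
$\left(E{\left(k \right)} - 68\right) 9 = \left(5 \left(1 + 5\right) - 68\right) 9 = \left(5 \cdot 6 - 68\right) 9 = \left(30 - 68\right) 9 = \left(-38\right) 9 = -342$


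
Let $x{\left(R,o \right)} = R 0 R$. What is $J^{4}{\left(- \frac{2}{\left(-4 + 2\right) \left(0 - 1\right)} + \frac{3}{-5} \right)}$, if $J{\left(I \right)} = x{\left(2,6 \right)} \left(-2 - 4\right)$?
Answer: $0$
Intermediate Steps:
$x{\left(R,o \right)} = 0$ ($x{\left(R,o \right)} = 0 R = 0$)
$J{\left(I \right)} = 0$ ($J{\left(I \right)} = 0 \left(-2 - 4\right) = 0 \left(-6\right) = 0$)
$J^{4}{\left(- \frac{2}{\left(-4 + 2\right) \left(0 - 1\right)} + \frac{3}{-5} \right)} = 0^{4} = 0$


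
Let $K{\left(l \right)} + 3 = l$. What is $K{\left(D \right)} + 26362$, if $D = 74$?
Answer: $26433$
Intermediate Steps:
$K{\left(l \right)} = -3 + l$
$K{\left(D \right)} + 26362 = \left(-3 + 74\right) + 26362 = 71 + 26362 = 26433$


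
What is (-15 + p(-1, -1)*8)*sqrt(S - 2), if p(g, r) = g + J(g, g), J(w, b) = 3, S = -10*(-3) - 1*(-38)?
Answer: sqrt(66) ≈ 8.1240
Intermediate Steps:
S = 68 (S = 30 + 38 = 68)
p(g, r) = 3 + g (p(g, r) = g + 3 = 3 + g)
(-15 + p(-1, -1)*8)*sqrt(S - 2) = (-15 + (3 - 1)*8)*sqrt(68 - 2) = (-15 + 2*8)*sqrt(66) = (-15 + 16)*sqrt(66) = 1*sqrt(66) = sqrt(66)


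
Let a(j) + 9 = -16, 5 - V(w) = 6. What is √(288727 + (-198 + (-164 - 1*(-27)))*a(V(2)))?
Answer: 13*√1758 ≈ 545.07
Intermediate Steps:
V(w) = -1 (V(w) = 5 - 1*6 = 5 - 6 = -1)
a(j) = -25 (a(j) = -9 - 16 = -25)
√(288727 + (-198 + (-164 - 1*(-27)))*a(V(2))) = √(288727 + (-198 + (-164 - 1*(-27)))*(-25)) = √(288727 + (-198 + (-164 + 27))*(-25)) = √(288727 + (-198 - 137)*(-25)) = √(288727 - 335*(-25)) = √(288727 + 8375) = √297102 = 13*√1758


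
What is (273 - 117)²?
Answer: 24336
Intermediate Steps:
(273 - 117)² = 156² = 24336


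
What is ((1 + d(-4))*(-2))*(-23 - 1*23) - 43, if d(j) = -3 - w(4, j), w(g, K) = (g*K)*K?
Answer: -6115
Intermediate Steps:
w(g, K) = g*K**2 (w(g, K) = (K*g)*K = g*K**2)
d(j) = -3 - 4*j**2
((1 + d(-4))*(-2))*(-23 - 1*23) - 43 = ((1 + (-3 - 4*(-4)**2))*(-2))*(-23 - 1*23) - 43 = ((1 + (-3 - 4*16))*(-2))*(-23 - 23) - 43 = ((1 + (-3 - 64))*(-2))*(-46) - 43 = ((1 - 67)*(-2))*(-46) - 43 = -66*(-2)*(-46) - 43 = 132*(-46) - 43 = -6072 - 43 = -6115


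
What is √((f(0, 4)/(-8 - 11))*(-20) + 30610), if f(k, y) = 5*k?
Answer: √30610 ≈ 174.96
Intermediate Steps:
√((f(0, 4)/(-8 - 11))*(-20) + 30610) = √(((5*0)/(-8 - 11))*(-20) + 30610) = √((0/(-19))*(-20) + 30610) = √((0*(-1/19))*(-20) + 30610) = √(0*(-20) + 30610) = √(0 + 30610) = √30610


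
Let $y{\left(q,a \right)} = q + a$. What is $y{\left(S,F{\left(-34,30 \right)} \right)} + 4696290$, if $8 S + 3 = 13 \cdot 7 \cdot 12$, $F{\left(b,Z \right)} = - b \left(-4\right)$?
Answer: $\frac{37570321}{8} \approx 4.6963 \cdot 10^{6}$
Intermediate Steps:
$F{\left(b,Z \right)} = 4 b$
$S = \frac{1089}{8}$ ($S = - \frac{3}{8} + \frac{13 \cdot 7 \cdot 12}{8} = - \frac{3}{8} + \frac{91 \cdot 12}{8} = - \frac{3}{8} + \frac{1}{8} \cdot 1092 = - \frac{3}{8} + \frac{273}{2} = \frac{1089}{8} \approx 136.13$)
$y{\left(q,a \right)} = a + q$
$y{\left(S,F{\left(-34,30 \right)} \right)} + 4696290 = \left(4 \left(-34\right) + \frac{1089}{8}\right) + 4696290 = \left(-136 + \frac{1089}{8}\right) + 4696290 = \frac{1}{8} + 4696290 = \frac{37570321}{8}$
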